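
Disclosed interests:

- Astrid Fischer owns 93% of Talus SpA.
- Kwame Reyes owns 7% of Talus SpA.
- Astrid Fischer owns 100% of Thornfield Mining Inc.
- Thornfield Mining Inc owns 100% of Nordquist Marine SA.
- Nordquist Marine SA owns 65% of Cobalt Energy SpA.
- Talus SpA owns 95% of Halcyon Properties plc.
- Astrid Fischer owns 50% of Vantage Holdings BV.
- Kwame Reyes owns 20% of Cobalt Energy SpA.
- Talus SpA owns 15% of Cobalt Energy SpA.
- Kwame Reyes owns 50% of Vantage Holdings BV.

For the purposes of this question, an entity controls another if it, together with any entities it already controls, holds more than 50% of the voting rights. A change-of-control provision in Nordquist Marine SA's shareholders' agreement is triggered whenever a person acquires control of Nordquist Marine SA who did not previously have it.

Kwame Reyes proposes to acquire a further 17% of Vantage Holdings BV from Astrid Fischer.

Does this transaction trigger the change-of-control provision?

No

The purchase adds only to Kwame's holdings (Astrid's stake shrinks), so Kwame is the only person who could newly come to control Nordquist.
Kwame's largest direct stake is 50% in Vantage, which does not meet the threshold, so Kwame controls no company.
Neither Kwame nor any entity Kwame controls holds any voting interest in Nordquist.
So before the transaction, Kwame does not control Nordquist.
After the purchase, Kwame's direct stake in Vantage rises to 50% + 17% = 67%, and Astrid's stake falls to 33%.
Kwame holds 67% of Vantage, so Kwame controls Vantage.
After the transaction, neither Kwame nor any entity Kwame controls holds a voting interest in Nordquist, so Kwame still does not control it.
No new person acquires control, so the clause is not triggered.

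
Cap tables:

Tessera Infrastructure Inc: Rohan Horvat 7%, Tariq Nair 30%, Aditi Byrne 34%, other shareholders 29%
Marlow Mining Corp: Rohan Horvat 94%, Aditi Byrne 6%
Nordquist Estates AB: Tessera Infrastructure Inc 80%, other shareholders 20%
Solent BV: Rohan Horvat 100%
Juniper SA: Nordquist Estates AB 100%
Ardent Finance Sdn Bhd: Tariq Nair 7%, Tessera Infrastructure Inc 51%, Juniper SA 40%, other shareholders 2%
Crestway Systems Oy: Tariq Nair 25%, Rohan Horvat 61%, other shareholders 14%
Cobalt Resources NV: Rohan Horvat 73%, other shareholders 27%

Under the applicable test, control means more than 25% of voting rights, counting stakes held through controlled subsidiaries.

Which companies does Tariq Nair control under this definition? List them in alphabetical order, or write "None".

Tariq holds 30% of Tessera, so Tariq controls Tessera.
Tessera holds 80% of Nordquist, so Tariq controls Nordquist.
Nordquist holds 100% of Juniper, so Tariq controls Juniper.
Tariq and Tessera and Juniper together hold 7% + 51% + 40% = 98% of Ardent, so Tariq controls Ardent.
No other company's threshold is met.

Ardent Finance Sdn Bhd, Juniper SA, Nordquist Estates AB, Tessera Infrastructure Inc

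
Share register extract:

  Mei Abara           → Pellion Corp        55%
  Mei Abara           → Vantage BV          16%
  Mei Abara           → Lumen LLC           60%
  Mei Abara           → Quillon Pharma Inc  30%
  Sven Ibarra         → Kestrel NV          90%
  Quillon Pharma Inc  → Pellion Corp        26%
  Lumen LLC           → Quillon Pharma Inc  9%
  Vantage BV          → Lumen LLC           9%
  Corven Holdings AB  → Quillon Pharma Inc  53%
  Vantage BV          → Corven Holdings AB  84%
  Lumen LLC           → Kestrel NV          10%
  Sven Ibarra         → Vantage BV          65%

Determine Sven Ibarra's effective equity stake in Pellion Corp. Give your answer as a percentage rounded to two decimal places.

Sven reaches Pellion along 2 paths.
Via Vantage → Corven → Quillon: 65% × 84% × 53% × 26% = 7.52388%.
Via Vantage → Lumen → Quillon: 65% × 9% × 9% × 26% = 0.13689%.
Total: 7.52388% + 0.13689% = 7.66077%.
Rounded: 7.66%.

7.66%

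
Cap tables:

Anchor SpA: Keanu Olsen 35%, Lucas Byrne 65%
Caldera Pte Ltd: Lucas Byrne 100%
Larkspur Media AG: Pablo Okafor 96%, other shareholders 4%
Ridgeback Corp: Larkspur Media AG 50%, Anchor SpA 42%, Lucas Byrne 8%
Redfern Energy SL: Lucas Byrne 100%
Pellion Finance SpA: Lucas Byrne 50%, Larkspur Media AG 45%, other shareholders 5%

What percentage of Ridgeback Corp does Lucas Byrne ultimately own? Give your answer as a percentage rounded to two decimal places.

35.30%

Lucas reaches Ridgeback along 2 paths.
Via Anchor: 65% × 42% = 27.3%.
Direct stake: 8% = 8%.
Total: 27.3% + 8% = 35.3%.
Rounded: 35.30%.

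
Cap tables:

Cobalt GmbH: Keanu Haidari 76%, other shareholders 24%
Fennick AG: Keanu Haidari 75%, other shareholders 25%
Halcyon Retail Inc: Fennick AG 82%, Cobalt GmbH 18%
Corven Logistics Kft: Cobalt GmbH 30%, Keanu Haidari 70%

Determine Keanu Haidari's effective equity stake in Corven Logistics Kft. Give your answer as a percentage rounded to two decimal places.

Keanu reaches Corven along 2 paths.
Via Cobalt: 76% × 30% = 22.8%.
Direct stake: 70% = 70%.
Total: 22.8% + 70% = 92.8%.
Rounded: 92.80%.

92.80%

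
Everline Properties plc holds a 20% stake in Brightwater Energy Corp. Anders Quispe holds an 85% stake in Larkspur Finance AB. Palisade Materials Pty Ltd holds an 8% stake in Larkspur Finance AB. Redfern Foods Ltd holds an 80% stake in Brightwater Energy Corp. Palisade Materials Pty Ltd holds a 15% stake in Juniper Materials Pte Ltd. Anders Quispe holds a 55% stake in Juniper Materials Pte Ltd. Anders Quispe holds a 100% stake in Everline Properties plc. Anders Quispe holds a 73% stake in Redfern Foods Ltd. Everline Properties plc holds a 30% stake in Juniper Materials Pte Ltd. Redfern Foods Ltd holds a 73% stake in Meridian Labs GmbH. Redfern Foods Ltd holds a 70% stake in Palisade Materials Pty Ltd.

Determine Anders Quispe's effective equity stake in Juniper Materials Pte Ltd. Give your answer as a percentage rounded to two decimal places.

92.67%

Anders reaches Juniper along 3 paths.
Via Everline: 100% × 30% = 30%.
Direct stake: 55% = 55%.
Via Redfern → Palisade: 73% × 70% × 15% = 7.665%.
Total: 30% + 55% + 7.665% = 92.665%.
Rounded: 92.67%.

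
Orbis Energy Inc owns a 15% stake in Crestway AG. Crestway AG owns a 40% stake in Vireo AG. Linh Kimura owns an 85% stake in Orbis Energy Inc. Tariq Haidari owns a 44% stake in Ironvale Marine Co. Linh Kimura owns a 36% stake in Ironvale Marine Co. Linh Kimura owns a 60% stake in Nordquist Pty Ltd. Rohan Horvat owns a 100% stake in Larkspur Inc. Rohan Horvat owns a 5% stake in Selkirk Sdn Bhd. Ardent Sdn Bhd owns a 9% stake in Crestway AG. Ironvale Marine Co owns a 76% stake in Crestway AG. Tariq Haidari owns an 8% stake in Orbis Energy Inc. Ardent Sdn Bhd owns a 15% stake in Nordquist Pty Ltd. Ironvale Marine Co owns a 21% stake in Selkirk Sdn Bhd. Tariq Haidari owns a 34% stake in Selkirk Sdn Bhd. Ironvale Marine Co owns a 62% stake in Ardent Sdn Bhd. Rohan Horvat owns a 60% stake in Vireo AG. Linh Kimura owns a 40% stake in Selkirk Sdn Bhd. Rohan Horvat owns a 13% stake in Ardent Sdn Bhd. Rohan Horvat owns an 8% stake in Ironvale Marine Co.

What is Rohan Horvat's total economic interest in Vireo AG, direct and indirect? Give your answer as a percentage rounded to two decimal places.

Rohan reaches Vireo along 4 paths.
Via Ironvale → Crestway: 8% × 76% × 40% = 2.432%.
Via Ironvale → Ardent → Crestway: 8% × 62% × 9% × 40% = 0.17856%.
Via Ardent → Crestway: 13% × 9% × 40% = 0.468%.
Direct stake: 60% = 60%.
Total: 2.432% + 0.17856% + 0.468% + 60% = 63.07856%.
Rounded: 63.08%.

63.08%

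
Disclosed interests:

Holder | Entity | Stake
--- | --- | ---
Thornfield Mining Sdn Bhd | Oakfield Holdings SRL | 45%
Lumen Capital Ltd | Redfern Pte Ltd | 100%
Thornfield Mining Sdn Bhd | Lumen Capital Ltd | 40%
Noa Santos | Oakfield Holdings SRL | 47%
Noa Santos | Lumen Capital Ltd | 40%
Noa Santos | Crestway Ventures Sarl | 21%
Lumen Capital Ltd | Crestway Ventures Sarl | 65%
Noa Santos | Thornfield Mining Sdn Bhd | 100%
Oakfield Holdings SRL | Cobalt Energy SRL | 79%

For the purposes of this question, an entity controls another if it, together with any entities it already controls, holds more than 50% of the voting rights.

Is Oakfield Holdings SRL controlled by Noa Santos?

Yes

Noa holds 100% of Thornfield, so Noa controls Thornfield.
Thornfield and Noa together hold 45% + 47% = 92% of Oakfield, so Noa controls Oakfield.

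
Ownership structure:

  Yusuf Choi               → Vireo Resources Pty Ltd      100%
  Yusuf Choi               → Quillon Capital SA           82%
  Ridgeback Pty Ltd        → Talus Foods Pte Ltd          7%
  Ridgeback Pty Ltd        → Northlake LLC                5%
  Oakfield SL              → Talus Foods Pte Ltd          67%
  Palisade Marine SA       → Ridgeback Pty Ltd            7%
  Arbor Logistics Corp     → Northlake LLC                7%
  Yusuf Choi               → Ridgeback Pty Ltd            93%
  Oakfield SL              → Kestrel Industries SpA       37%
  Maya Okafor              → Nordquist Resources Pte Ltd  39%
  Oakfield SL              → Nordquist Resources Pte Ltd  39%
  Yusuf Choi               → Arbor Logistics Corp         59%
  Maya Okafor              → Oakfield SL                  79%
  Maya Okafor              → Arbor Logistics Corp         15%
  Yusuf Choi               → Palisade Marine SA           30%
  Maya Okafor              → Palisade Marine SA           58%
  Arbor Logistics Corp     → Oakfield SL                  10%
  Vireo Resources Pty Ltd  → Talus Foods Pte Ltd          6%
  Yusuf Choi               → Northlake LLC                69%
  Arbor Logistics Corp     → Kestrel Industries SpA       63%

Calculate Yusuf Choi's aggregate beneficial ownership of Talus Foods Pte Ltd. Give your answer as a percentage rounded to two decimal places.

16.61%

Yusuf reaches Talus along 4 paths.
Via Arbor → Oakfield: 59% × 10% × 67% = 3.953%.
Via Ridgeback: 93% × 7% = 6.51%.
Via Palisade → Ridgeback: 30% × 7% × 7% = 0.147%.
Via Vireo: 100% × 6% = 6%.
Total: 3.953% + 6.51% + 0.147% + 6% = 16.61%.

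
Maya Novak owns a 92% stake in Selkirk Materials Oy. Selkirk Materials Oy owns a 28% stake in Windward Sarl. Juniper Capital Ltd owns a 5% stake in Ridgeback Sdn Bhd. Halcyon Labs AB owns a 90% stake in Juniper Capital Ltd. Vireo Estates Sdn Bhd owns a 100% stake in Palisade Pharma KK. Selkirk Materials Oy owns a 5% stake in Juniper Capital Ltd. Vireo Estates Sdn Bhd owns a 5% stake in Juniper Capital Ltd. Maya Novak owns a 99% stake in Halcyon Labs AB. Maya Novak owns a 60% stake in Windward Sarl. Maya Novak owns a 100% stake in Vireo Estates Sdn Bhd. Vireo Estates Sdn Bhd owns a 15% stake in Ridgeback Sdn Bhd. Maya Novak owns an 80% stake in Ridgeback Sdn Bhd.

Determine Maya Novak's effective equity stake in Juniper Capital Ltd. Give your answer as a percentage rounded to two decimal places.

Maya reaches Juniper along 3 paths.
Via Selkirk: 92% × 5% = 4.6%.
Via Vireo: 100% × 5% = 5%.
Via Halcyon: 99% × 90% = 89.1%.
Total: 4.6% + 5% + 89.1% = 98.7%.
Rounded: 98.70%.

98.70%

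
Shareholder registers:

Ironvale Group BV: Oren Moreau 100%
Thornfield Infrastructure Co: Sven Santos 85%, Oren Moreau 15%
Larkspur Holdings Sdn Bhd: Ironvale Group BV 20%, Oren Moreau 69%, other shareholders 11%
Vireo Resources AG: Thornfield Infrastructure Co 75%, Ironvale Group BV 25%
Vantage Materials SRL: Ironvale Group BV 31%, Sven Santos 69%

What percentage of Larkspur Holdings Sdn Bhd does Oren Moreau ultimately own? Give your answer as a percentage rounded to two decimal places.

89.00%

Oren reaches Larkspur along 2 paths.
Via Ironvale: 100% × 20% = 20%.
Direct stake: 69% = 69%.
Total: 20% + 69% = 89%.
Rounded: 89.00%.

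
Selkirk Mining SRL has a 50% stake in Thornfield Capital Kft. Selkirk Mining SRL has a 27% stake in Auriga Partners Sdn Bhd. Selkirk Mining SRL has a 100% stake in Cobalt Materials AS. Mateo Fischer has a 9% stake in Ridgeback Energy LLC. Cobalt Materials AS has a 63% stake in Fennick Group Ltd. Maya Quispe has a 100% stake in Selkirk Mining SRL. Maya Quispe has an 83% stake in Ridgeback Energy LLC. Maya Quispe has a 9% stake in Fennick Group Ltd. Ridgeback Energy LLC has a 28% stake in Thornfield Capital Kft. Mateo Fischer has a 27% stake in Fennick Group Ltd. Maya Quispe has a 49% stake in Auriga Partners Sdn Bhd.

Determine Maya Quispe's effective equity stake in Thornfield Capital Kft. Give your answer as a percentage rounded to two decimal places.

Maya reaches Thornfield along 2 paths.
Via Ridgeback: 83% × 28% = 23.24%.
Via Selkirk: 100% × 50% = 50%.
Total: 23.24% + 50% = 73.24%.

73.24%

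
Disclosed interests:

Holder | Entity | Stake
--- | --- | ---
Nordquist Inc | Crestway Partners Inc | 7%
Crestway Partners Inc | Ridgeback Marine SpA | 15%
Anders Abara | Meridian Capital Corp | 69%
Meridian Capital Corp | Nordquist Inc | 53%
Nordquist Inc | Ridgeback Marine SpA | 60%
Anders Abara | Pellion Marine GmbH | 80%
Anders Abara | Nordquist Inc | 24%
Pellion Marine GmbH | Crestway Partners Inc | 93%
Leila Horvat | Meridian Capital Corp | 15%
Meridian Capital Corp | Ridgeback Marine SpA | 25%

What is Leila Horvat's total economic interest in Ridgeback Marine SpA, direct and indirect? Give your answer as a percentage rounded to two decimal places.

Leila reaches Ridgeback along 3 paths.
Via Meridian → Nordquist → Crestway: 15% × 53% × 7% × 15% = 0.083475%.
Via Meridian: 15% × 25% = 3.75%.
Via Meridian → Nordquist: 15% × 53% × 60% = 4.77%.
Total: 0.083475% + 3.75% + 4.77% = 8.603475%.
Rounded: 8.60%.

8.60%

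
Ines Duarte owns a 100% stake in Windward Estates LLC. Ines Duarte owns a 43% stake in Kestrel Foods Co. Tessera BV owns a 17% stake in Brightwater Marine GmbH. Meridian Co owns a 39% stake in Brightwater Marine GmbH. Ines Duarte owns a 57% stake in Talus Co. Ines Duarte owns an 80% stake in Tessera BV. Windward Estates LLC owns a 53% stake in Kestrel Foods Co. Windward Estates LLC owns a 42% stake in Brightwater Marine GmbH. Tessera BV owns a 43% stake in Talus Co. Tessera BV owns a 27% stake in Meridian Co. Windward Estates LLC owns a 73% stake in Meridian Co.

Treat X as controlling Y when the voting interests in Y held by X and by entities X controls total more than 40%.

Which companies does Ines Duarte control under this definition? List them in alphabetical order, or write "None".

Ines holds 100% of Windward, so Ines controls Windward.
Ines holds 80% of Tessera, so Ines controls Tessera.
Windward and Tessera together hold 73% + 27% = 100% of Meridian, so Ines controls Meridian.
Ines and Tessera together hold 57% + 43% = 100% of Talus, so Ines controls Talus.
Windward and Meridian and Tessera together hold 42% + 39% + 17% = 98% of Brightwater, so Ines controls Brightwater.
Ines and Windward together hold 43% + 53% = 96% of Kestrel, so Ines controls Kestrel.

Brightwater Marine GmbH, Kestrel Foods Co, Meridian Co, Talus Co, Tessera BV, Windward Estates LLC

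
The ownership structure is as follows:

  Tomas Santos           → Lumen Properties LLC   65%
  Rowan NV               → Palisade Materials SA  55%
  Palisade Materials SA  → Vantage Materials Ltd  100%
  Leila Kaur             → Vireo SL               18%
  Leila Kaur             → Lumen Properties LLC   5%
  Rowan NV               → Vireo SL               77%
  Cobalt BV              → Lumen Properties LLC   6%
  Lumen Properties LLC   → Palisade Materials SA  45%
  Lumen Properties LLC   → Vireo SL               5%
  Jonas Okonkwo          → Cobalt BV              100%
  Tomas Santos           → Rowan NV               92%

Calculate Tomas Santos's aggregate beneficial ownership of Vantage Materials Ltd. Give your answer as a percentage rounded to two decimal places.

79.85%

Tomas reaches Vantage along 2 paths.
Via Rowan → Palisade: 92% × 55% × 100% = 50.6%.
Via Lumen → Palisade: 65% × 45% × 100% = 29.25%.
Total: 50.6% + 29.25% = 79.85%.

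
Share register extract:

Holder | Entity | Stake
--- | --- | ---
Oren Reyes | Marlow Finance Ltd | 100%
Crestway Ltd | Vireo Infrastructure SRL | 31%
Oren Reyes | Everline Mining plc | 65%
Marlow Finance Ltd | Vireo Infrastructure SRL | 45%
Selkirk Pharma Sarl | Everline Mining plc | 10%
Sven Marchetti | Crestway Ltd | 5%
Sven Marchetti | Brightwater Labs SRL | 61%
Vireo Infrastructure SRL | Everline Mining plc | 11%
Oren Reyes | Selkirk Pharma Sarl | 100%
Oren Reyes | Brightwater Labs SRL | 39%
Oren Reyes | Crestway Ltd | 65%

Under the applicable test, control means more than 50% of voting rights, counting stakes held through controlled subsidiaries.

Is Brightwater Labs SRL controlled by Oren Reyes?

No

Oren holds 65% of Crestway, so Oren controls Crestway.
Oren holds 100% of Marlow, so Oren controls Marlow.
Crestway and Marlow together hold 31% + 45% = 76% of Vireo, so Oren controls Vireo.
Oren holds 100% of Selkirk, so Oren controls Selkirk.
Oren and Vireo and Selkirk together hold 65% + 11% + 10% = 86% of Everline, so Oren controls Everline.
In Brightwater, Oren's side holds only 39%, not > 50%.
So Oren does not control Brightwater.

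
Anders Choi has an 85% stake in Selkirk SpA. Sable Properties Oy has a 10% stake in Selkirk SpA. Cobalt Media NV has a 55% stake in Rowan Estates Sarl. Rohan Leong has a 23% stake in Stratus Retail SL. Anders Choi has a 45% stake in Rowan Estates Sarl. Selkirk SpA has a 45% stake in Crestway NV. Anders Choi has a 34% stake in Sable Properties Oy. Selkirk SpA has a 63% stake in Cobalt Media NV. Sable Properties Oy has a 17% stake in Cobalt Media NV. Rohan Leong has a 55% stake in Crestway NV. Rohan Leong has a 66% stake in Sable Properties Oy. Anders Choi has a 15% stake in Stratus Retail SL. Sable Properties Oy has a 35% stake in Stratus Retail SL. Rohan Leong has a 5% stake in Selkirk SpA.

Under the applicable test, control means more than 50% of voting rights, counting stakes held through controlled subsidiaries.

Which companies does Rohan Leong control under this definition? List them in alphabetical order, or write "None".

Crestway NV, Sable Properties Oy, Stratus Retail SL

Rohan holds 66% of Sable, so Rohan controls Sable.
Rohan and Sable together hold 23% + 35% = 58% of Stratus, so Rohan controls Stratus.
Rohan holds 55% of Crestway, so Rohan controls Crestway.
No other company's threshold is met.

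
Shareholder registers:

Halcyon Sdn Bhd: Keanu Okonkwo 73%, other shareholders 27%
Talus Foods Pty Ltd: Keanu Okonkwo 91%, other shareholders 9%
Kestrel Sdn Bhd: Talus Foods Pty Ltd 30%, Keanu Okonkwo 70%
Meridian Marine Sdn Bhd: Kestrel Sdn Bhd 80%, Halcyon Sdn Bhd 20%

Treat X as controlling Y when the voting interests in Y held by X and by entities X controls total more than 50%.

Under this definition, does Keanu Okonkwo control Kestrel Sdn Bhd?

Keanu holds 91% of Talus, so Keanu controls Talus.
Talus and Keanu together hold 30% + 70% = 100% of Kestrel, so Keanu controls Kestrel.

Yes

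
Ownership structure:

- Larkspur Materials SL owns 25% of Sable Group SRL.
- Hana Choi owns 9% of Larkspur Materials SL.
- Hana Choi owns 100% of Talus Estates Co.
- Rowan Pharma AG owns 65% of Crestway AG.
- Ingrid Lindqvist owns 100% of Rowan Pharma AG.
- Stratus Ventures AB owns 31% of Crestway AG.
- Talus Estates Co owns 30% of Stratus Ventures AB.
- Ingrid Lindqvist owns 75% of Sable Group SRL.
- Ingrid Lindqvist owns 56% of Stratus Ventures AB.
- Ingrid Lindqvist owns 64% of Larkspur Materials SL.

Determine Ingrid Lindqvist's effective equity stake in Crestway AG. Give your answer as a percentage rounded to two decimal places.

82.36%

Ingrid reaches Crestway along 2 paths.
Via Rowan: 100% × 65% = 65%.
Via Stratus: 56% × 31% = 17.36%.
Total: 65% + 17.36% = 82.36%.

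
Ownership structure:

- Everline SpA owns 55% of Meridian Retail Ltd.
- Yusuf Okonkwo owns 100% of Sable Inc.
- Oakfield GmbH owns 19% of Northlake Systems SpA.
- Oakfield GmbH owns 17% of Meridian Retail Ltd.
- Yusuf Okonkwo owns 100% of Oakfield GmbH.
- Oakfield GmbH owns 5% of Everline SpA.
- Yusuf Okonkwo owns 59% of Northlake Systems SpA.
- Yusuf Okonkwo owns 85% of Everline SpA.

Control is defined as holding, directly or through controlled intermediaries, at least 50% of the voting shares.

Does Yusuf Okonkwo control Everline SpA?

Yes

Yusuf holds 100% of Oakfield, so Yusuf controls Oakfield.
Yusuf and Oakfield together hold 85% + 5% = 90% of Everline, so Yusuf controls Everline.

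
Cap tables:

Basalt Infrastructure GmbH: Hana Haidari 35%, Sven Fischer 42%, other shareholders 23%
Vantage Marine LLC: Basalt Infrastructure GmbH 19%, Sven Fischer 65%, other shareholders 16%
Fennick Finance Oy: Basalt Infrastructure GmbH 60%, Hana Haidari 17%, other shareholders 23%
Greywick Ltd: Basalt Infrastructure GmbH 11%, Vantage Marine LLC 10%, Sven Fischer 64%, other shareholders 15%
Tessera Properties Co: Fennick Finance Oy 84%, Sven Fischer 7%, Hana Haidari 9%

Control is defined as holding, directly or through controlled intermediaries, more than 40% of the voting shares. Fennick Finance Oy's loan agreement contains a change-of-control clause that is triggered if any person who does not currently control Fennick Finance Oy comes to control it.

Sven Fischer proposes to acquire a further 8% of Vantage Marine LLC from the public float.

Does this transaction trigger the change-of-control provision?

The purchase changes only Sven's holdings, so Sven is the only person who could newly come to control Fennick.
Sven holds 42% of Basalt, so Sven controls Basalt.
Basalt holds 60% of Fennick, so Sven controls Fennick.
So Sven already controls Fennick before the transaction.
After the purchase, Sven's direct stake in Vantage rises to 65% + 8% = 73%.
Sven controlled Fennick already, so this is not a new person acquiring control; every other person's position is unchanged or reduced.
No new person acquires control, so the clause is not triggered.

No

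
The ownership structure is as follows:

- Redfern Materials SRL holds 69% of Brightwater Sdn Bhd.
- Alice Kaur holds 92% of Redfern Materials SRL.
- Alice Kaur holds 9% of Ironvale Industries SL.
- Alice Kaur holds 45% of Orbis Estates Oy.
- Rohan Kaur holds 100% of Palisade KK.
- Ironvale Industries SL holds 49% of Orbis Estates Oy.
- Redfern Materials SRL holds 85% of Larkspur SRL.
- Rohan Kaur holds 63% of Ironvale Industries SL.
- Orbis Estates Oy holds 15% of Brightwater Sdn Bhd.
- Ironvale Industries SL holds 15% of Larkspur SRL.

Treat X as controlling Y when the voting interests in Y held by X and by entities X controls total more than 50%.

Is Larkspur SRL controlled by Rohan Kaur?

Rohan holds 63% of Ironvale, so Rohan controls Ironvale.
Rohan holds 100% of Palisade, so Rohan controls Palisade.
In Larkspur, Rohan's side holds only 15%, not > 50%.
So Rohan does not control Larkspur.

No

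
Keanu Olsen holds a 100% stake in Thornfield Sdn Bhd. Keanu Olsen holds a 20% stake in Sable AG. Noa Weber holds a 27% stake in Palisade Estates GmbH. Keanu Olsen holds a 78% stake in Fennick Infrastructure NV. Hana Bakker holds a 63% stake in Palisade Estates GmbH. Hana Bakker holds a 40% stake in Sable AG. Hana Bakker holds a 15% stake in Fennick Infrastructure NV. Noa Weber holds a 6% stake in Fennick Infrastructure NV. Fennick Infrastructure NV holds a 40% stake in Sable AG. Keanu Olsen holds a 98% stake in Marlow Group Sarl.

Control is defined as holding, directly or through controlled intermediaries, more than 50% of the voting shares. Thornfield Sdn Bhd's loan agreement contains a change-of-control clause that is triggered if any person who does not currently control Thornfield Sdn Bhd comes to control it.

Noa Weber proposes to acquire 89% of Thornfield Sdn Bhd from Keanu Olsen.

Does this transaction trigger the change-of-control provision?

The purchase adds only to Noa's holdings (Keanu's stake shrinks), so Noa is the only person who could newly come to control Thornfield.
Noa's largest direct stake is 27% in Palisade, which does not meet the threshold, so Noa controls no company.
Neither Noa nor any entity Noa controls holds any voting interest in Thornfield.
So before the transaction, Noa does not control Thornfield.
After the purchase, Noa holds 89% of Thornfield directly, and Keanu's stake falls to 11%.
Noa holds 89% of Thornfield, so Noa controls Thornfield.
Noa did not control Thornfield before and does after, so the clause is triggered.

Yes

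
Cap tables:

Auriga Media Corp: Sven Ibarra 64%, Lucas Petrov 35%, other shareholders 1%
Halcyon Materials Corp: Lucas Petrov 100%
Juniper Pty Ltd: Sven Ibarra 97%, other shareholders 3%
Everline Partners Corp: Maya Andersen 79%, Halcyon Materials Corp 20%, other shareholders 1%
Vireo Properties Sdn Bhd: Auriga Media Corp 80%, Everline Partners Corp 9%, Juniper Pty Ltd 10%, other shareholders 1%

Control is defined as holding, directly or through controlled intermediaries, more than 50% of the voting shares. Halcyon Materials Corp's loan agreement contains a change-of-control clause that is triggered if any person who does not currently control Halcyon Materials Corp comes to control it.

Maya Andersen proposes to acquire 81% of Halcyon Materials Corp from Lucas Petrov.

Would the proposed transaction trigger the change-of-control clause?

The purchase adds only to Maya's holdings (Lucas's stake shrinks), so Maya is the only person who could newly come to control Halcyon.
Maya holds 79% of Everline, so Maya controls Everline.
Neither Maya nor any entity Maya controls holds any voting interest in Halcyon.
So before the transaction, Maya does not control Halcyon.
After the purchase, Maya holds 81% of Halcyon directly, and Lucas's stake falls to 19%.
Maya holds 81% of Halcyon, so Maya controls Halcyon.
Maya did not control Halcyon before and does after, so the clause is triggered.

Yes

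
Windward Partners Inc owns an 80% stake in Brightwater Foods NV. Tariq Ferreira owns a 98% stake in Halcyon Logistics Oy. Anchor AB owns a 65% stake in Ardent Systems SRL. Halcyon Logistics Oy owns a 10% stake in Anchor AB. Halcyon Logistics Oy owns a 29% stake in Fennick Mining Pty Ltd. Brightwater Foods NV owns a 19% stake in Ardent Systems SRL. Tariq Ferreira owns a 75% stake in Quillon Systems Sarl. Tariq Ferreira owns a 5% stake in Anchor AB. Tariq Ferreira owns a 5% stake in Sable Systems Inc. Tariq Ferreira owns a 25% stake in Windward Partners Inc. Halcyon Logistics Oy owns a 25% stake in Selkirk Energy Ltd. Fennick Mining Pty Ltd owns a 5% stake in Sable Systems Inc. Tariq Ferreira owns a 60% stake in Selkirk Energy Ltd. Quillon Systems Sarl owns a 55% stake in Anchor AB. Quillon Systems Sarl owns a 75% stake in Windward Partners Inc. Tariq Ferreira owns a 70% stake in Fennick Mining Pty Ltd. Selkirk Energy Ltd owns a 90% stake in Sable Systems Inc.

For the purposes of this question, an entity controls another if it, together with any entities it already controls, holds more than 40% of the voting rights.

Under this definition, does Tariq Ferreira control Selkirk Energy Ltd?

Yes

Tariq holds 98% of Halcyon, so Tariq controls Halcyon.
Tariq and Halcyon together hold 60% + 25% = 85% of Selkirk, so Tariq controls Selkirk.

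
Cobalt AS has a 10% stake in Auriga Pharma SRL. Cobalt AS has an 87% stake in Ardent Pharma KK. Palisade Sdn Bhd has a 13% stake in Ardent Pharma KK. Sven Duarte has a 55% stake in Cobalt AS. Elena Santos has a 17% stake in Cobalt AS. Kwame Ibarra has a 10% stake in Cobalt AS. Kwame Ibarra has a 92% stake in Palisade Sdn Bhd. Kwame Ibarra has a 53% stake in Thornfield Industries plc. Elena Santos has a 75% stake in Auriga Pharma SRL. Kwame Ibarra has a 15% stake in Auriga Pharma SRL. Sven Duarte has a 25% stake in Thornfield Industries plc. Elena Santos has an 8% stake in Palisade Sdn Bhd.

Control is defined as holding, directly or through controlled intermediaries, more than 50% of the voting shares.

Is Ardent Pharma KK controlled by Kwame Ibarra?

Kwame holds 53% of Thornfield, so Kwame controls Thornfield.
Kwame holds 92% of Palisade, so Kwame controls Palisade.
In Ardent, Kwame's side holds only 13%, not > 50%.
So Kwame does not control Ardent.

No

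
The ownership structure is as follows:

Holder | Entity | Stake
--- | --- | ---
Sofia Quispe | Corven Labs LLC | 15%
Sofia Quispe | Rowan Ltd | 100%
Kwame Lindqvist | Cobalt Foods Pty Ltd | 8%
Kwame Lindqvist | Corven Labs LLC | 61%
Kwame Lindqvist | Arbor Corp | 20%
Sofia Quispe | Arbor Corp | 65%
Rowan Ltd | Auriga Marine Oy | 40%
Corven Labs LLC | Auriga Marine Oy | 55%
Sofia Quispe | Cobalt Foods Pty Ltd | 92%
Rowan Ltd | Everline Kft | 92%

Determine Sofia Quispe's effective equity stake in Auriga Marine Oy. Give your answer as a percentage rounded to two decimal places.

Sofia reaches Auriga along 2 paths.
Via Rowan: 100% × 40% = 40%.
Via Corven: 15% × 55% = 8.25%.
Total: 40% + 8.25% = 48.25%.

48.25%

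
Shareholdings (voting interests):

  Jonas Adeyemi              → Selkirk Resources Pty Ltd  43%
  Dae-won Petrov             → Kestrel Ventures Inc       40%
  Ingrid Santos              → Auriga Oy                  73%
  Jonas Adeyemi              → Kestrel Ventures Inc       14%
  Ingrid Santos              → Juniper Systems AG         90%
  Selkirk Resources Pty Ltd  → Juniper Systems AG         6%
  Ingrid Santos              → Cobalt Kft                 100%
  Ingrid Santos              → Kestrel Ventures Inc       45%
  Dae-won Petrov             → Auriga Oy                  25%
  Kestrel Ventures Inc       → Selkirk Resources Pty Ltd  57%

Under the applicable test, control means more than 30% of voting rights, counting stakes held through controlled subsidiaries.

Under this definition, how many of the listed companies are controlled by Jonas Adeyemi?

1

Jonas holds 43% of Selkirk, so Jonas controls Selkirk.
No other company's threshold is met.
Jonas controls 1 company.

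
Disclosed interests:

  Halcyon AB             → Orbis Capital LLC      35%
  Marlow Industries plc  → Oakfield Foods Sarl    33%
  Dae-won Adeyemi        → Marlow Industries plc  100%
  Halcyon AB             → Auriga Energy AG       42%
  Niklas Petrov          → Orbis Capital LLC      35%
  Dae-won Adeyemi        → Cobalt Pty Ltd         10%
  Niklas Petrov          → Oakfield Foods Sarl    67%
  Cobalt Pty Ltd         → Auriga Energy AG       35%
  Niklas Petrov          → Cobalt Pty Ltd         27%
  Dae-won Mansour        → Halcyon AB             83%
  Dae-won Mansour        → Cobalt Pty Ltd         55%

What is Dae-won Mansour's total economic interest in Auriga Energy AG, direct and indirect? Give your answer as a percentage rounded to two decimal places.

Dae-won Mansour reaches Auriga along 2 paths.
Via Cobalt: 55% × 35% = 19.25%.
Via Halcyon: 83% × 42% = 34.86%.
Total: 19.25% + 34.86% = 54.11%.

54.11%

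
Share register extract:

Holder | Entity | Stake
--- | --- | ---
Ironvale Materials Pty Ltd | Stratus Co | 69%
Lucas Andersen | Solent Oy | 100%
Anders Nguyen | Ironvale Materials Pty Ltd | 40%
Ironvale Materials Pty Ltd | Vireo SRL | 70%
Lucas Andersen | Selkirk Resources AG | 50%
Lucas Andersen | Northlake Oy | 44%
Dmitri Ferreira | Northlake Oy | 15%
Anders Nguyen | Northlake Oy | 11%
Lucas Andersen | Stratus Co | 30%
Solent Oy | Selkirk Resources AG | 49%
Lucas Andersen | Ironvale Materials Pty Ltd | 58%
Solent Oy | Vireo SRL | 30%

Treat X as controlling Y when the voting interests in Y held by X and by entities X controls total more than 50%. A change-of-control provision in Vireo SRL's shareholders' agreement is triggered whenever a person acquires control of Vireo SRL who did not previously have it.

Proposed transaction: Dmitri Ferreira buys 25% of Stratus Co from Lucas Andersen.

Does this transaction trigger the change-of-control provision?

No

The purchase adds only to Dmitri's holdings (Lucas's stake shrinks), so Dmitri is the only person who could newly come to control Vireo.
Dmitri's largest direct stake is 15% in Northlake, which does not meet the threshold, so Dmitri controls no company.
Neither Dmitri nor any entity Dmitri controls holds any voting interest in Vireo.
So before the transaction, Dmitri does not control Vireo.
After the purchase, Dmitri holds 25% of Stratus directly, and Lucas's stake falls to 5%.
Dmitri's side now holds 25% of Stratus, not > 50%, so Dmitri still does not control Stratus.
After the transaction, neither Dmitri nor any entity Dmitri controls holds a voting interest in Vireo, so Dmitri still does not control it.
No new person acquires control, so the clause is not triggered.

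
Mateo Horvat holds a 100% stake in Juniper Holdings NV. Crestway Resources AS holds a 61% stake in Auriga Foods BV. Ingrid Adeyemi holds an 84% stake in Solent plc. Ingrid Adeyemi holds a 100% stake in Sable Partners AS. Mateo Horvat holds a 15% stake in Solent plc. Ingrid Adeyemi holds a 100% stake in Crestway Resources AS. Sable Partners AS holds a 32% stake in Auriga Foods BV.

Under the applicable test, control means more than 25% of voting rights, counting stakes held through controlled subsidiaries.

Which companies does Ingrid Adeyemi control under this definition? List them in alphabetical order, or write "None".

Ingrid holds 84% of Solent, so Ingrid controls Solent.
Ingrid holds 100% of Sable, so Ingrid controls Sable.
Ingrid holds 100% of Crestway, so Ingrid controls Crestway.
Sable and Crestway together hold 32% + 61% = 93% of Auriga, so Ingrid controls Auriga.
No other company's threshold is met.

Auriga Foods BV, Crestway Resources AS, Sable Partners AS, Solent plc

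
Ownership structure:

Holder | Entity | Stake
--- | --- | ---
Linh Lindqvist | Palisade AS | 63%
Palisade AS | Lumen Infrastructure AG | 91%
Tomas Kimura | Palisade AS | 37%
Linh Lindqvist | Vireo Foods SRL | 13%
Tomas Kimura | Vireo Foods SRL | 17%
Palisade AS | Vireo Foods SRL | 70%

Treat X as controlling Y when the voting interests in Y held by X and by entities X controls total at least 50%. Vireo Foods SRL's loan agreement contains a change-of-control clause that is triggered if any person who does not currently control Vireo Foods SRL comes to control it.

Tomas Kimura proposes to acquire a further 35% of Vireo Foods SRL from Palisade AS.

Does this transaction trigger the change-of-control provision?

The purchase adds only to Tomas's holdings (Palisade's stake shrinks), so Tomas is the only person who could newly come to control Vireo.
Tomas's largest direct stake is 37% in Palisade, which does not meet the threshold, so Tomas controls no company.
In Vireo, Tomas's side holds only 17%, not ≥ 50%.
So before the transaction, Tomas does not control Vireo.
After the purchase, Tomas's direct stake in Vireo rises to 17% + 35% = 52%, and Palisade's stake falls to 35%.
Tomas holds 52% of Vireo, so Tomas controls Vireo.
Tomas did not control Vireo before and does after, so the clause is triggered.

Yes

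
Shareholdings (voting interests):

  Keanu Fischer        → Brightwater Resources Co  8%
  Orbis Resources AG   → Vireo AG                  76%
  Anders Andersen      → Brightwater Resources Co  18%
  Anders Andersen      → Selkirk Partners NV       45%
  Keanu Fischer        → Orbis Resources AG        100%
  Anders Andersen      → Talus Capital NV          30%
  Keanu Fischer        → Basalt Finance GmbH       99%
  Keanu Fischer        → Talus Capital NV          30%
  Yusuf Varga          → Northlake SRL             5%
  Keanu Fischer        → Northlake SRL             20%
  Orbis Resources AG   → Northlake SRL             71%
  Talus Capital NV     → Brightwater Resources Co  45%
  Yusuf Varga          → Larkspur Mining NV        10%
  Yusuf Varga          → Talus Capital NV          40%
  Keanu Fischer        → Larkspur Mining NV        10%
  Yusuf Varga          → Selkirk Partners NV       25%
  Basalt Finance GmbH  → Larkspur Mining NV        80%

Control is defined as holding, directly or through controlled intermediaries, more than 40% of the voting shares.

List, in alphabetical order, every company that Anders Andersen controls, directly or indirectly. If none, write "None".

Anders holds 45% of Selkirk, so Anders controls Selkirk.
No other company's threshold is met.

Selkirk Partners NV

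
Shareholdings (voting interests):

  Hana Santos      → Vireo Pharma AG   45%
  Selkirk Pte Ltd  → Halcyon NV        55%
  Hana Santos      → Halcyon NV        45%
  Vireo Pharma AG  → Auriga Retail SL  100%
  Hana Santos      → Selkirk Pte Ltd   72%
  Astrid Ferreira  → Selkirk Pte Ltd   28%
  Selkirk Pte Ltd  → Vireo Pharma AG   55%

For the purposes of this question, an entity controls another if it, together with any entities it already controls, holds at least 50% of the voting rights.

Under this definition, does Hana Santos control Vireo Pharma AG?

Hana holds 72% of Selkirk, so Hana controls Selkirk.
Hana and Selkirk together hold 45% + 55% = 100% of Vireo, so Hana controls Vireo.

Yes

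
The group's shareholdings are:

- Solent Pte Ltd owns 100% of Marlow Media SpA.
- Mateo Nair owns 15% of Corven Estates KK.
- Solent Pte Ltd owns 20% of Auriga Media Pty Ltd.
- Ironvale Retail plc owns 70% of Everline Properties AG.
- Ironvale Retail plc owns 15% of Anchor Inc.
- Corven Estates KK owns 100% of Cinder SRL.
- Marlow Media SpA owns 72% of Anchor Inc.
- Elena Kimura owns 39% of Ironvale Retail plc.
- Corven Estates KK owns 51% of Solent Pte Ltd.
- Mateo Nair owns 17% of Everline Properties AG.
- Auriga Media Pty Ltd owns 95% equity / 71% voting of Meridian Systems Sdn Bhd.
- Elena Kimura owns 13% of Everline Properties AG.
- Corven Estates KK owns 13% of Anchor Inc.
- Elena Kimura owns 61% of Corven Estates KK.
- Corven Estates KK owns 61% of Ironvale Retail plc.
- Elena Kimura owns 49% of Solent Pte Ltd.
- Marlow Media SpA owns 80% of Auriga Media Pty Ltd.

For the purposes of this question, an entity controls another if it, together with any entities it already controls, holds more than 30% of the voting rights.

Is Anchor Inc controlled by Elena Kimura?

Yes

Elena holds 61% of Corven, so Elena controls Corven.
Elena and Corven together hold 49% + 51% = 100% of Solent, so Elena controls Solent.
Solent holds 100% of Marlow, so Elena controls Marlow.
Corven and Elena together hold 61% + 39% = 100% of Ironvale, so Elena controls Ironvale.
Corven and Ironvale and Marlow together hold 13% + 15% + 72% = 100% of Anchor, so Elena controls Anchor.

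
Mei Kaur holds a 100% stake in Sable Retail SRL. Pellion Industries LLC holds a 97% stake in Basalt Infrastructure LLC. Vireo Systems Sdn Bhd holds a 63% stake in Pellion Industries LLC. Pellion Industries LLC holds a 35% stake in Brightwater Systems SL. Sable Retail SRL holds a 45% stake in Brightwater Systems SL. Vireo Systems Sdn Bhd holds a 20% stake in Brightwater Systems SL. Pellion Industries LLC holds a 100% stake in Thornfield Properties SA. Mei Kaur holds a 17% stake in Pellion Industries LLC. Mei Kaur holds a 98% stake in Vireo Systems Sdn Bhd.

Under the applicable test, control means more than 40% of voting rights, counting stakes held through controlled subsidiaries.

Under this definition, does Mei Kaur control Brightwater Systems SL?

Mei holds 98% of Vireo, so Mei controls Vireo.
Mei holds 100% of Sable, so Mei controls Sable.
Mei and Vireo together hold 17% + 63% = 80% of Pellion, so Mei controls Pellion.
Vireo and Pellion and Sable together hold 20% + 35% + 45% = 100% of Brightwater, so Mei controls Brightwater.

Yes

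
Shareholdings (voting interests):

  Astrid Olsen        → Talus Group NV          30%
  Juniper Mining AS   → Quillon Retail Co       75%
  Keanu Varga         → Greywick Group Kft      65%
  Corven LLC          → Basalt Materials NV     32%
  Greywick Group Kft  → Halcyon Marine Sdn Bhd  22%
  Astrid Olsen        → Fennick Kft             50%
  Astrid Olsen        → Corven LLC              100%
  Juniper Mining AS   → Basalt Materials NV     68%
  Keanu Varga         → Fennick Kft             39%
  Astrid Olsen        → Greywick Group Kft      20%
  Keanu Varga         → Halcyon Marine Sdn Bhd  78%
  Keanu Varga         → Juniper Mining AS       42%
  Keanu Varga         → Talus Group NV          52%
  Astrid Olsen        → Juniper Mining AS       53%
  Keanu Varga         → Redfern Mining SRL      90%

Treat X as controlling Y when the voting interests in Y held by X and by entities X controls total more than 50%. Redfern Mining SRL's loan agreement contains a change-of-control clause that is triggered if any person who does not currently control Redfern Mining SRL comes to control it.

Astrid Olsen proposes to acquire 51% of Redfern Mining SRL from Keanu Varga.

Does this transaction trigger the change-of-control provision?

Yes

The purchase adds only to Astrid's holdings (Keanu's stake shrinks), so Astrid is the only person who could newly come to control Redfern.
Astrid holds 100% of Corven, so Astrid controls Corven.
Astrid holds 53% of Juniper, so Astrid controls Juniper.
Juniper holds 75% of Quillon, so Astrid controls Quillon.
Corven and Juniper together hold 32% + 68% = 100% of Basalt, so Astrid controls Basalt.
Neither Astrid nor any entity Astrid controls holds any voting interest in Redfern.
So before the transaction, Astrid does not control Redfern.
After the purchase, Astrid holds 51% of Redfern directly, and Keanu's stake falls to 39%.
Astrid holds 51% of Redfern, so Astrid controls Redfern.
Astrid did not control Redfern before and does after, so the clause is triggered.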